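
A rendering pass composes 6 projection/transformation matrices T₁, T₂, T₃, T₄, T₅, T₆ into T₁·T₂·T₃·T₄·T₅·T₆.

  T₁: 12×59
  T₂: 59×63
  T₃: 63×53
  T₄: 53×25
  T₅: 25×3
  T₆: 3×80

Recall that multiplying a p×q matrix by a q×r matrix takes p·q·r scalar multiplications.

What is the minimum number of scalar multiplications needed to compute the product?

Adjacent pairs: T₁T₂ = 12·59·63 = 44604; T₂T₃ = 59·63·53 = 197001; T₃T₄ = 63·53·25 = 83475; T₄T₅ = 53·25·3 = 3975; T₅T₆ = 25·3·80 = 6000.
Length 3: T₁..T₃: k=1: 0+197001+12·59·53=234525; k=2: 44604+0+12·63·53=84672 → min 84672 | T₂..T₄: k=2: 0+83475+59·63·25=176400; k=3: 197001+0+59·53·25=275176 → min 176400 | T₃..T₅: k=3: 0+3975+63·53·3=13992; k=4: 83475+0+63·25·3=88200 → min 13992 | T₄..T₆: k=4: 0+6000+53·25·80=112000; k=5: 3975+0+53·3·80=16695 → min 16695.
Length 4: T₁..T₄: k=1: 0+176400+12·59·25=194100; k=2: 44604+83475+12·63·25=146979; k=3: 84672+0+12·53·25=100572 → min 100572 | T₂..T₅: k=2: 0+13992+59·63·3=25143; k=3: 197001+3975+59·53·3=210357; k=4: 176400+0+59·25·3=180825 → min 25143 | T₃..T₆: k=3: 0+16695+63·53·80=283815; k=4: 83475+6000+63·25·80=215475; k=5: 13992+0+63·3·80=29112 → min 29112.
Length 5: T₁..T₅: k=1: 0+25143+12·59·3=27267; k=2: 44604+13992+12·63·3=60864; k=3: 84672+3975+12·53·3=90555; k=4: 100572+0+12·25·3=101472 → min 27267 | T₂..T₆: k=2: 0+29112+59·63·80=326472; k=3: 197001+16695+59·53·80=463856; k=4: 176400+6000+59·25·80=300400; k=5: 25143+0+59·3·80=39303 → min 39303.
Length 6: T₁..T₆: k=1: 0+39303+12·59·80=95943; k=2: 44604+29112+12·63·80=134196; k=3: 84672+16695+12·53·80=152247; k=4: 100572+6000+12·25·80=130572; k=5: 27267+0+12·3·80=30147 → min 30147.
Optimal order: ((T₁·(T₂·(T₃·(T₄·T₅))))·T₆) with cost 30147.

30147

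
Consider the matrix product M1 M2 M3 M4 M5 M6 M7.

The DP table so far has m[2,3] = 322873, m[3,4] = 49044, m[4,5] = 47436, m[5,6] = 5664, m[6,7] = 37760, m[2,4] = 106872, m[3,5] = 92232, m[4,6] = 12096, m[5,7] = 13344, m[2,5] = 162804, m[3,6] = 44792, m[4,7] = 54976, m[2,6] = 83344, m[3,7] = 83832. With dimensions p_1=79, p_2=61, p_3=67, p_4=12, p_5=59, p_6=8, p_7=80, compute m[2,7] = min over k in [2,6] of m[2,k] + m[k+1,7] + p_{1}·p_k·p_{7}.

m[2,7] = min over k∈[2,6] of m[2,k]+m[k+1,7]+p_{1}·p_k·p_{7}.
k=2: 0 + 83832 + 79·61·80 = 469352; k=3: 322873 + 54976 + 79·67·80 = 801289; k=4: 106872 + 13344 + 79·12·80 = 196056; k=5: 162804 + 37760 + 79·59·80 = 573444; k=6: 83344 + 0 + 79·8·80 = 133904.
Minimum: 133904 at k=6.

133904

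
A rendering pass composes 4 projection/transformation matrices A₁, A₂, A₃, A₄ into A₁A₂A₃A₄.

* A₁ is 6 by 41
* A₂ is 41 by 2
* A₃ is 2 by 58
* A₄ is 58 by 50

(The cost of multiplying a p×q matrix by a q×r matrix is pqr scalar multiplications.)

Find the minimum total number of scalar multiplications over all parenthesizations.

Adjacent pairs: A₁A₂ = 6·41·2 = 492; A₂A₃ = 41·2·58 = 4756; A₃A₄ = 2·58·50 = 5800.
Length 3: A₁..A₃: k=1: 0+4756+6·41·58=19024; k=2: 492+0+6·2·58=1188 → min 1188 | A₂..A₄: k=2: 0+5800+41·2·50=9900; k=3: 4756+0+41·58·50=123656 → min 9900.
Length 4: A₁..A₄: k=1: 0+9900+6·41·50=22200; k=2: 492+5800+6·2·50=6892; k=3: 1188+0+6·58·50=18588 → min 6892.
Optimal order: ((A₁A₂)(A₃A₄)) with cost 6892.

6892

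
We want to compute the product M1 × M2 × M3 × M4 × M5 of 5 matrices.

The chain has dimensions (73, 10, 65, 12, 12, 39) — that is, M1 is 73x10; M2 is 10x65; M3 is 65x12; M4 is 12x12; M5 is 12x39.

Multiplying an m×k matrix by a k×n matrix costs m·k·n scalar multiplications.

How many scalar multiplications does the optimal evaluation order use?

Adjacent pairs: M1M2 = 73·10·65 = 47450; M2M3 = 10·65·12 = 7800; M3M4 = 65·12·12 = 9360; M4M5 = 12·12·39 = 5616.
Length 3: M1..M3: k=1: 0+7800+73·10·12=16560; k=2: 47450+0+73·65·12=104390 → min 16560 | M2..M4: k=2: 0+9360+10·65·12=17160; k=3: 7800+0+10·12·12=9240 → min 9240 | M3..M5: k=3: 0+5616+65·12·39=36036; k=4: 9360+0+65·12·39=39780 → min 36036.
Length 4: M1..M4: k=1: 0+9240+73·10·12=18000; k=2: 47450+9360+73·65·12=113750; k=3: 16560+0+73·12·12=27072 → min 18000 | M2..M5: k=2: 0+36036+10·65·39=61386; k=3: 7800+5616+10·12·39=18096; k=4: 9240+0+10·12·39=13920 → min 13920.
Length 5: M1..M5: k=1: 0+13920+73·10·39=42390; k=2: 47450+36036+73·65·39=268541; k=3: 16560+5616+73·12·39=56340; k=4: 18000+0+73·12·39=52164 → min 42390.
Optimal order: (M1 × (((M2 × M3) × M4) × M5)) with cost 42390.

42390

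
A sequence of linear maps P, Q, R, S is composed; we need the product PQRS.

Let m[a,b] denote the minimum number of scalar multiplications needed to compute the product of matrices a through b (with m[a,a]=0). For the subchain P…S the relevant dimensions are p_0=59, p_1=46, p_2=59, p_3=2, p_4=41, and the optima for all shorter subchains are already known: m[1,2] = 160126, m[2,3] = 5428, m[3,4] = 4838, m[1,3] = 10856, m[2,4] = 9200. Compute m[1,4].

15694

m[1,4] = min over k∈[1,3] of m[1,k]+m[k+1,4]+p_{0}·p_k·p_{4}.
k=1: 0 + 9200 + 59·46·41 = 120474; k=2: 160126 + 4838 + 59·59·41 = 307685; k=3: 10856 + 0 + 59·2·41 = 15694.
Minimum: 15694 at k=3.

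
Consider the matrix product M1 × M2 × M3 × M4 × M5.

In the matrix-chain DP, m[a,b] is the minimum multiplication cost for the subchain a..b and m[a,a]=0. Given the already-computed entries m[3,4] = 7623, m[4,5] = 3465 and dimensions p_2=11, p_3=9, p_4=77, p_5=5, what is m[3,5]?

3960

m[3,5] = min over k∈[3,4] of m[3,k]+m[k+1,5]+p_{2}·p_k·p_{5}.
k=3: 0 + 3465 + 11·9·5 = 3960; k=4: 7623 + 0 + 11·77·5 = 11858.
Minimum: 3960 at k=3.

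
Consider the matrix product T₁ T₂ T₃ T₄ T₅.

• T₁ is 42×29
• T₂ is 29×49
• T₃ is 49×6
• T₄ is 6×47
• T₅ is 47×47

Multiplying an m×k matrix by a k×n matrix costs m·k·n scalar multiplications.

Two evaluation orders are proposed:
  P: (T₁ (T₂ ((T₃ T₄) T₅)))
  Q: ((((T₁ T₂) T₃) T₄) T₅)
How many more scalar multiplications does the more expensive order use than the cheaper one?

Order P = (T₁ (T₂ ((T₃ T₄) T₅))): (T₃ T₄): 49×6 by 6×47 → 49×47, cost 49·6·47 = 13818; ((T₃ T₄) T₅): 49×47 by 47×47 → 49×47, cost 49·47·47 = 108241; cumulative 122059; (T₂ ((T₃ T₄) T₅)): 29×49 by 49×47 → 29×47, cost 29·49·47 = 66787; cumulative 188846; (T₁ (T₂ ((T₃ T₄) T₅))): 42×29 by 29×47 → 42×47, cost 42·29·47 = 57246; cumulative 246092. Total 246092.
Order Q = ((((T₁ T₂) T₃) T₄) T₅): (T₁ T₂): 42×29 by 29×49 → 42×49, cost 42·29·49 = 59682; ((T₁ T₂) T₃): 42×49 by 49×6 → 42×6, cost 42·49·6 = 12348; cumulative 72030; (((T₁ T₂) T₃) T₄): 42×6 by 6×47 → 42×47, cost 42·6·47 = 11844; cumulative 83874; ((((T₁ T₂) T₃) T₄) T₅): 42×47 by 47×47 → 42×47, cost 42·47·47 = 92778; cumulative 176652. Total 176652.
Difference: |246092 − 176652| = 69440.

69440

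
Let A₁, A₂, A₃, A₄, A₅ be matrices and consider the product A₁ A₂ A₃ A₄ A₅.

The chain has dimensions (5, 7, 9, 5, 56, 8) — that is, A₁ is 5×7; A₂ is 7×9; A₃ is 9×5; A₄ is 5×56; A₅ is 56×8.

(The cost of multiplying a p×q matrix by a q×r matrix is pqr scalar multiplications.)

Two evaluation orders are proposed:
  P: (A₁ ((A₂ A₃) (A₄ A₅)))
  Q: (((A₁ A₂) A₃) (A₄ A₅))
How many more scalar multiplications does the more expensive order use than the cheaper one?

135

Order P = (A₁ ((A₂ A₃) (A₄ A₅))): (A₂ A₃): 7×9 by 9×5 → 7×5, cost 7·9·5 = 315; (A₄ A₅): 5×56 by 56×8 → 5×8, cost 5·56·8 = 2240; ((A₂ A₃) (A₄ A₅)): 7×5 by 5×8 → 7×8, cost 7·5·8 = 280; cumulative 2835; (A₁ ((A₂ A₃) (A₄ A₅))): 5×7 by 7×8 → 5×8, cost 5·7·8 = 280; cumulative 3115. Total 3115.
Order Q = (((A₁ A₂) A₃) (A₄ A₅)): (A₁ A₂): 5×7 by 7×9 → 5×9, cost 5·7·9 = 315; ((A₁ A₂) A₃): 5×9 by 9×5 → 5×5, cost 5·9·5 = 225; cumulative 540; (A₄ A₅): 5×56 by 56×8 → 5×8, cost 5·56·8 = 2240; (((A₁ A₂) A₃) (A₄ A₅)): 5×5 by 5×8 → 5×8, cost 5·5·8 = 200; cumulative 2980. Total 2980.
Difference: |3115 − 2980| = 135.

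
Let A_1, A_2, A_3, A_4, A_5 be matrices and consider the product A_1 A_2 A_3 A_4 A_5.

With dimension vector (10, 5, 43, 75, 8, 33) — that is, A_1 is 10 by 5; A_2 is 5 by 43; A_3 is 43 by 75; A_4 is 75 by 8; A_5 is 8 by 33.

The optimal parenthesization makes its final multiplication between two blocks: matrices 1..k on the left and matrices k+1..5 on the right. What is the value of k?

1

Adjacent pairs: A_1A_2 = 10·5·43 = 2150; A_2A_3 = 5·43·75 = 16125; A_3A_4 = 43·75·8 = 25800; A_4A_5 = 75·8·33 = 19800.
Length 3: A_1..A_3: k=1: 0+16125+10·5·75=19875; k=2: 2150+0+10·43·75=34400 → min 19875 | A_2..A_4: k=2: 0+25800+5·43·8=27520; k=3: 16125+0+5·75·8=19125 → min 19125 | A_3..A_5: k=3: 0+19800+43·75·33=126225; k=4: 25800+0+43·8·33=37152 → min 37152.
Length 4: A_1..A_4: k=1: 0+19125+10·5·8=19525; k=2: 2150+25800+10·43·8=31390; k=3: 19875+0+10·75·8=25875 → min 19525 | A_2..A_5: k=2: 0+37152+5·43·33=44247; k=3: 16125+19800+5·75·33=48300; k=4: 19125+0+5·8·33=20445 → min 20445.
Top-level splits: k=1: (A_1..A_1)·(A_2..A_5) → 0+20445+10·5·33 = 22095; k=2: (A_1..A_2)·(A_3..A_5) → 2150+37152+10·43·33 = 53492; k=3: (A_1..A_3)·(A_4..A_5) → 19875+19800+10·75·33 = 64425; k=4: (A_1..A_4)·(A_5..A_5) → 19525+0+10·8·33 = 22165.
Best split is after A_1, i.e. k = 1.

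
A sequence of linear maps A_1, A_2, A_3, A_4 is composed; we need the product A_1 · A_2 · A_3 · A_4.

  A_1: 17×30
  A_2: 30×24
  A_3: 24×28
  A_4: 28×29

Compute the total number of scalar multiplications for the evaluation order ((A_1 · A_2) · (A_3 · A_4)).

43560

(A_1 · A_2): 17×30 by 30×24 → 17×24, cost 17·30·24 = 12240
(A_3 · A_4): 24×28 by 28×29 → 24×29, cost 24·28·29 = 19488
((A_1 · A_2) · (A_3 · A_4)): 17×24 by 24×29 → 17×29, cost 17·24·29 = 11832; cumulative 43560
Total: 43560 scalar multiplications.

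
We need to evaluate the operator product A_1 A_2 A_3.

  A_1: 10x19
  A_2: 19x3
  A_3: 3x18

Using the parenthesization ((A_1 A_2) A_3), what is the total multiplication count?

(A_1 A_2): 10×19 by 19×3 → 10×3, cost 10·19·3 = 570
((A_1 A_2) A_3): 10×3 by 3×18 → 10×18, cost 10·3·18 = 540; cumulative 1110
Total: 1110 scalar multiplications.

1110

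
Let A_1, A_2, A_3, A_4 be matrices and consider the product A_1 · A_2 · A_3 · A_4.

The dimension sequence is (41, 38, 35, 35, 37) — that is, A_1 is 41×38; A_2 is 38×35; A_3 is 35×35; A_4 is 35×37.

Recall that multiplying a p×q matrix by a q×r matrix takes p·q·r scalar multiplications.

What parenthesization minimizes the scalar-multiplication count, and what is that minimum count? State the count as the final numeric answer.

Adjacent pairs: A_1A_2 = 41·38·35 = 54530; A_2A_3 = 38·35·35 = 46550; A_3A_4 = 35·35·37 = 45325.
Length 3: A_1..A_3: k=1: 0+46550+41·38·35=101080; k=2: 54530+0+41·35·35=104755 → min 101080 | A_2..A_4: k=2: 0+45325+38·35·37=94535; k=3: 46550+0+38·35·37=95760 → min 94535.
Length 4: A_1..A_4: k=1: 0+94535+41·38·37=152181; k=2: 54530+45325+41·35·37=152950; k=3: 101080+0+41·35·37=154175 → min 152181.
Optimal parenthesization: (A_1 · (A_2 · (A_3 · A_4))) with cost 152181.

152181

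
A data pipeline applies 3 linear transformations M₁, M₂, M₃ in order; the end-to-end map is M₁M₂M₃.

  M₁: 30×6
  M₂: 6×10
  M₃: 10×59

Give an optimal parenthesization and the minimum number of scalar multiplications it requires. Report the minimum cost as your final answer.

14160

(M₁(M₂M₃)): cost 14160.
((M₁M₂)M₃): cost 19500.
Optimal: (M₁(M₂M₃)) with cost 14160.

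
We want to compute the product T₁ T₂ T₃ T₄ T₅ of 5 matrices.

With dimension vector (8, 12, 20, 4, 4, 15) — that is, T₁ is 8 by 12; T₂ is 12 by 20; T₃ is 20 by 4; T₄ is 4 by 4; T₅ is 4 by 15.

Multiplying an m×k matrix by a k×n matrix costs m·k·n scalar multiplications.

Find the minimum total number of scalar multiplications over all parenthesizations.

1952

Adjacent pairs: T₁T₂ = 8·12·20 = 1920; T₂T₃ = 12·20·4 = 960; T₃T₄ = 20·4·4 = 320; T₄T₅ = 4·4·15 = 240.
Length 3: T₁..T₃: k=1: 0+960+8·12·4=1344; k=2: 1920+0+8·20·4=2560 → min 1344 | T₂..T₄: k=2: 0+320+12·20·4=1280; k=3: 960+0+12·4·4=1152 → min 1152 | T₃..T₅: k=3: 0+240+20·4·15=1440; k=4: 320+0+20·4·15=1520 → min 1440.
Length 4: T₁..T₄: k=1: 0+1152+8·12·4=1536; k=2: 1920+320+8·20·4=2880; k=3: 1344+0+8·4·4=1472 → min 1472 | T₂..T₅: k=2: 0+1440+12·20·15=5040; k=3: 960+240+12·4·15=1920; k=4: 1152+0+12·4·15=1872 → min 1872.
Length 5: T₁..T₅: k=1: 0+1872+8·12·15=3312; k=2: 1920+1440+8·20·15=5760; k=3: 1344+240+8·4·15=2064; k=4: 1472+0+8·4·15=1952 → min 1952.
Optimal order: (((T₁ (T₂ T₃)) T₄) T₅) with cost 1952.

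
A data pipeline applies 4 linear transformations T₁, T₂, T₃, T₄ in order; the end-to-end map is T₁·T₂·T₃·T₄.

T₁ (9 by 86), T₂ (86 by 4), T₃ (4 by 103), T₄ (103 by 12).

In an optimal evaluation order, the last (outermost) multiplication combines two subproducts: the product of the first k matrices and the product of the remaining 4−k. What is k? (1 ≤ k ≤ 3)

2

Adjacent pairs: T₁T₂ = 9·86·4 = 3096; T₂T₃ = 86·4·103 = 35432; T₃T₄ = 4·103·12 = 4944.
Length 3: T₁..T₃: k=1: 0+35432+9·86·103=115154; k=2: 3096+0+9·4·103=6804 → min 6804 | T₂..T₄: k=2: 0+4944+86·4·12=9072; k=3: 35432+0+86·103·12=141728 → min 9072.
Top-level splits: k=1: (T₁..T₁)·(T₂..T₄) → 0+9072+9·86·12 = 18360; k=2: (T₁..T₂)·(T₃..T₄) → 3096+4944+9·4·12 = 8472; k=3: (T₁..T₃)·(T₄..T₄) → 6804+0+9·103·12 = 17928.
Best split is after T₂, i.e. k = 2.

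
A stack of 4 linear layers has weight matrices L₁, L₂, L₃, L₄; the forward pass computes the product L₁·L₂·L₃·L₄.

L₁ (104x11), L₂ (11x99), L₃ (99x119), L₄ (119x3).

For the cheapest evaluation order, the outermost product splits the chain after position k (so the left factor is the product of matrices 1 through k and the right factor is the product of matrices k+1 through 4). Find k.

1

Adjacent pairs: L₁L₂ = 104·11·99 = 113256; L₂L₃ = 11·99·119 = 129591; L₃L₄ = 99·119·3 = 35343.
Length 3: L₁..L₃: k=1: 0+129591+104·11·119=265727; k=2: 113256+0+104·99·119=1338480 → min 265727 | L₂..L₄: k=2: 0+35343+11·99·3=38610; k=3: 129591+0+11·119·3=133518 → min 38610.
Top-level splits: k=1: (L₁..L₁)·(L₂..L₄) → 0+38610+104·11·3 = 42042; k=2: (L₁..L₂)·(L₃..L₄) → 113256+35343+104·99·3 = 179487; k=3: (L₁..L₃)·(L₄..L₄) → 265727+0+104·119·3 = 302855.
Best split is after L₁, i.e. k = 1.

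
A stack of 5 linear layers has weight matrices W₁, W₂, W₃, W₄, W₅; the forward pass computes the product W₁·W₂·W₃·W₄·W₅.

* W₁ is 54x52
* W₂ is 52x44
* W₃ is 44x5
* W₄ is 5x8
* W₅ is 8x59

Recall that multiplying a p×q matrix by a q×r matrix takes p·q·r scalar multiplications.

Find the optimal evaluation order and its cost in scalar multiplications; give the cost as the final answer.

Adjacent pairs: W₁W₂ = 54·52·44 = 123552; W₂W₃ = 52·44·5 = 11440; W₃W₄ = 44·5·8 = 1760; W₄W₅ = 5·8·59 = 2360.
Length 3: W₁..W₃: k=1: 0+11440+54·52·5=25480; k=2: 123552+0+54·44·5=135432 → min 25480 | W₂..W₄: k=2: 0+1760+52·44·8=20064; k=3: 11440+0+52·5·8=13520 → min 13520 | W₃..W₅: k=3: 0+2360+44·5·59=15340; k=4: 1760+0+44·8·59=22528 → min 15340.
Length 4: W₁..W₄: k=1: 0+13520+54·52·8=35984; k=2: 123552+1760+54·44·8=144320; k=3: 25480+0+54·5·8=27640 → min 27640 | W₂..W₅: k=2: 0+15340+52·44·59=150332; k=3: 11440+2360+52·5·59=29140; k=4: 13520+0+52·8·59=38064 → min 29140.
Length 5: W₁..W₅: k=1: 0+29140+54·52·59=194812; k=2: 123552+15340+54·44·59=279076; k=3: 25480+2360+54·5·59=43770; k=4: 27640+0+54·8·59=53128 → min 43770.
Optimal parenthesization: ((W₁·(W₂·W₃))·(W₄·W₅)) with cost 43770.

43770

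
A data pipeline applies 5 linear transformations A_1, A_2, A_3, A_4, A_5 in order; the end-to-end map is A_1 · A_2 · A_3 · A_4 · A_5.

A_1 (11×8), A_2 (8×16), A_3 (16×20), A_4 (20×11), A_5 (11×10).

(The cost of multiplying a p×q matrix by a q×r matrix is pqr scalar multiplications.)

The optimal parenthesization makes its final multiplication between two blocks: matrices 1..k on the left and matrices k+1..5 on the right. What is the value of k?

Adjacent pairs: A_1A_2 = 11·8·16 = 1408; A_2A_3 = 8·16·20 = 2560; A_3A_4 = 16·20·11 = 3520; A_4A_5 = 20·11·10 = 2200.
Length 3: A_1..A_3: k=1: 0+2560+11·8·20=4320; k=2: 1408+0+11·16·20=4928 → min 4320 | A_2..A_4: k=2: 0+3520+8·16·11=4928; k=3: 2560+0+8·20·11=4320 → min 4320 | A_3..A_5: k=3: 0+2200+16·20·10=5400; k=4: 3520+0+16·11·10=5280 → min 5280.
Length 4: A_1..A_4: k=1: 0+4320+11·8·11=5288; k=2: 1408+3520+11·16·11=6864; k=3: 4320+0+11·20·11=6740 → min 5288 | A_2..A_5: k=2: 0+5280+8·16·10=6560; k=3: 2560+2200+8·20·10=6360; k=4: 4320+0+8·11·10=5200 → min 5200.
Top-level splits: k=1: (A_1..A_1)·(A_2..A_5) → 0+5200+11·8·10 = 6080; k=2: (A_1..A_2)·(A_3..A_5) → 1408+5280+11·16·10 = 8448; k=3: (A_1..A_3)·(A_4..A_5) → 4320+2200+11·20·10 = 8720; k=4: (A_1..A_4)·(A_5..A_5) → 5288+0+11·11·10 = 6498.
Best split is after A_1, i.e. k = 1.

1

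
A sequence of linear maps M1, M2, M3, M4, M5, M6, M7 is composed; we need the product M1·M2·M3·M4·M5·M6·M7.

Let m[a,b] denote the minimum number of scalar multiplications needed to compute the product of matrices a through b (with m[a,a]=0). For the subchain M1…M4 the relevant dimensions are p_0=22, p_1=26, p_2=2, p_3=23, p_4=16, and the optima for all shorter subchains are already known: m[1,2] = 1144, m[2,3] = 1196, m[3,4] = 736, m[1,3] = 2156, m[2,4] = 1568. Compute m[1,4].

2584

m[1,4] = min over k∈[1,3] of m[1,k]+m[k+1,4]+p_{0}·p_k·p_{4}.
k=1: 0 + 1568 + 22·26·16 = 10720; k=2: 1144 + 736 + 22·2·16 = 2584; k=3: 2156 + 0 + 22·23·16 = 10252.
Minimum: 2584 at k=2.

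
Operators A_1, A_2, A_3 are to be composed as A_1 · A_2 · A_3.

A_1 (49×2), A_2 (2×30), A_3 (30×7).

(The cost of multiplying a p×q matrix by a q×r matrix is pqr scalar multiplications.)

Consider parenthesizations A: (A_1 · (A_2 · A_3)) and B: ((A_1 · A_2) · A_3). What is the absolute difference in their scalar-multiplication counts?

Order A = (A_1 · (A_2 · A_3)): (A_2 · A_3): 2×30 by 30×7 → 2×7, cost 2·30·7 = 420; (A_1 · (A_2 · A_3)): 49×2 by 2×7 → 49×7, cost 49·2·7 = 686; cumulative 1106. Total 1106.
Order B = ((A_1 · A_2) · A_3): (A_1 · A_2): 49×2 by 2×30 → 49×30, cost 49·2·30 = 2940; ((A_1 · A_2) · A_3): 49×30 by 30×7 → 49×7, cost 49·30·7 = 10290; cumulative 13230. Total 13230.
Difference: |1106 − 13230| = 12124.

12124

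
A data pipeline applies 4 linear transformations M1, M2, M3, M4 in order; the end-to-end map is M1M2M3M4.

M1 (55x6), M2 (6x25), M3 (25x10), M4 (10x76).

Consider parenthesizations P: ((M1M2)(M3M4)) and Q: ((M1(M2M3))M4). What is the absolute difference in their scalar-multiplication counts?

85150

Order P = ((M1M2)(M3M4)): (M1M2): 55×6 by 6×25 → 55×25, cost 55·6·25 = 8250; (M3M4): 25×10 by 10×76 → 25×76, cost 25·10·76 = 19000; ((M1M2)(M3M4)): 55×25 by 25×76 → 55×76, cost 55·25·76 = 104500; cumulative 131750. Total 131750.
Order Q = ((M1(M2M3))M4): (M2M3): 6×25 by 25×10 → 6×10, cost 6·25·10 = 1500; (M1(M2M3)): 55×6 by 6×10 → 55×10, cost 55·6·10 = 3300; cumulative 4800; ((M1(M2M3))M4): 55×10 by 10×76 → 55×76, cost 55·10·76 = 41800; cumulative 46600. Total 46600.
Difference: |131750 − 46600| = 85150.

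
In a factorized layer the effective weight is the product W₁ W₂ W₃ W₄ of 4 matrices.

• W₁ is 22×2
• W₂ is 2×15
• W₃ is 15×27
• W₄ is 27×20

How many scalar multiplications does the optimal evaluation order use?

2770

Adjacent pairs: W₁W₂ = 22·2·15 = 660; W₂W₃ = 2·15·27 = 810; W₃W₄ = 15·27·20 = 8100.
Length 3: W₁..W₃: k=1: 0+810+22·2·27=1998; k=2: 660+0+22·15·27=9570 → min 1998 | W₂..W₄: k=2: 0+8100+2·15·20=8700; k=3: 810+0+2·27·20=1890 → min 1890.
Length 4: W₁..W₄: k=1: 0+1890+22·2·20=2770; k=2: 660+8100+22·15·20=15360; k=3: 1998+0+22·27·20=13878 → min 2770.
Optimal order: (W₁ ((W₂ W₃) W₄)) with cost 2770.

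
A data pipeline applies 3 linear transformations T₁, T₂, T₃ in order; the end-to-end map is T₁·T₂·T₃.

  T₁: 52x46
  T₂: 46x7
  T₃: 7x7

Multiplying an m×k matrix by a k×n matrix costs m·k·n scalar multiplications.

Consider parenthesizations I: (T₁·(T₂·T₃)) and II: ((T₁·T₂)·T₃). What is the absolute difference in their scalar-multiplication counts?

Order I = (T₁·(T₂·T₃)): (T₂·T₃): 46×7 by 7×7 → 46×7, cost 46·7·7 = 2254; (T₁·(T₂·T₃)): 52×46 by 46×7 → 52×7, cost 52·46·7 = 16744; cumulative 18998. Total 18998.
Order II = ((T₁·T₂)·T₃): (T₁·T₂): 52×46 by 46×7 → 52×7, cost 52·46·7 = 16744; ((T₁·T₂)·T₃): 52×7 by 7×7 → 52×7, cost 52·7·7 = 2548; cumulative 19292. Total 19292.
Difference: |18998 − 19292| = 294.

294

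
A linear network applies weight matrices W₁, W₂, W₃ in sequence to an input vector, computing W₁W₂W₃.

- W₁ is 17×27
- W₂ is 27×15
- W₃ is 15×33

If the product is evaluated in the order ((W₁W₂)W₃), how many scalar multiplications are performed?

15300

(W₁W₂): 17×27 by 27×15 → 17×15, cost 17·27·15 = 6885
((W₁W₂)W₃): 17×15 by 15×33 → 17×33, cost 17·15·33 = 8415; cumulative 15300
Total: 15300 scalar multiplications.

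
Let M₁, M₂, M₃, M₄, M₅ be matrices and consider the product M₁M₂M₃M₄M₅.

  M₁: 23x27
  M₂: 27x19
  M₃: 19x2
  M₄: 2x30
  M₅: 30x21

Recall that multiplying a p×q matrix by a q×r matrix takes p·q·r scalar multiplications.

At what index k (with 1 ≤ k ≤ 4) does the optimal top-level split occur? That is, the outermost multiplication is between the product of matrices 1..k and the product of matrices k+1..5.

Adjacent pairs: M₁M₂ = 23·27·19 = 11799; M₂M₃ = 27·19·2 = 1026; M₃M₄ = 19·2·30 = 1140; M₄M₅ = 2·30·21 = 1260.
Length 3: M₁..M₃: k=1: 0+1026+23·27·2=2268; k=2: 11799+0+23·19·2=12673 → min 2268 | M₂..M₄: k=2: 0+1140+27·19·30=16530; k=3: 1026+0+27·2·30=2646 → min 2646 | M₃..M₅: k=3: 0+1260+19·2·21=2058; k=4: 1140+0+19·30·21=13110 → min 2058.
Length 4: M₁..M₄: k=1: 0+2646+23·27·30=21276; k=2: 11799+1140+23·19·30=26049; k=3: 2268+0+23·2·30=3648 → min 3648 | M₂..M₅: k=2: 0+2058+27·19·21=12831; k=3: 1026+1260+27·2·21=3420; k=4: 2646+0+27·30·21=19656 → min 3420.
Top-level splits: k=1: (M₁..M₁)·(M₂..M₅) → 0+3420+23·27·21 = 16461; k=2: (M₁..M₂)·(M₃..M₅) → 11799+2058+23·19·21 = 23034; k=3: (M₁..M₃)·(M₄..M₅) → 2268+1260+23·2·21 = 4494; k=4: (M₁..M₄)·(M₅..M₅) → 3648+0+23·30·21 = 18138.
Best split is after M₃, i.e. k = 3.

3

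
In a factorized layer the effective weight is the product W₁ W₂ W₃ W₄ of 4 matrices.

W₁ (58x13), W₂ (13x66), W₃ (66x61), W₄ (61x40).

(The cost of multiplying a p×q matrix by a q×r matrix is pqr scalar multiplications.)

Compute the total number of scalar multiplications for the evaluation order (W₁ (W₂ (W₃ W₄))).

(W₃ W₄): 66×61 by 61×40 → 66×40, cost 66·61·40 = 161040
(W₂ (W₃ W₄)): 13×66 by 66×40 → 13×40, cost 13·66·40 = 34320; cumulative 195360
(W₁ (W₂ (W₃ W₄))): 58×13 by 13×40 → 58×40, cost 58·13·40 = 30160; cumulative 225520
Total: 225520 scalar multiplications.

225520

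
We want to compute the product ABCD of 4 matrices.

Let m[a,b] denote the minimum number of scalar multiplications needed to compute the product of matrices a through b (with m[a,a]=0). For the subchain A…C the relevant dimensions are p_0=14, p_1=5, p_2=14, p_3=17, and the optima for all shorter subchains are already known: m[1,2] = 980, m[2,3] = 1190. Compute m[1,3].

2380

m[1,3] = min over k∈[1,2] of m[1,k]+m[k+1,3]+p_{0}·p_k·p_{3}.
k=1: 0 + 1190 + 14·5·17 = 2380; k=2: 980 + 0 + 14·14·17 = 4312.
Minimum: 2380 at k=1.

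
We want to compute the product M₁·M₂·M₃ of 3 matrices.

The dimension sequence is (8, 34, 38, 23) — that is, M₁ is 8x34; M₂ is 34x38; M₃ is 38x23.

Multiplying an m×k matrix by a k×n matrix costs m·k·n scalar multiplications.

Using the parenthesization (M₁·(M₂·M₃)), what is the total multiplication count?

(M₂·M₃): 34×38 by 38×23 → 34×23, cost 34·38·23 = 29716
(M₁·(M₂·M₃)): 8×34 by 34×23 → 8×23, cost 8·34·23 = 6256; cumulative 35972
Total: 35972 scalar multiplications.

35972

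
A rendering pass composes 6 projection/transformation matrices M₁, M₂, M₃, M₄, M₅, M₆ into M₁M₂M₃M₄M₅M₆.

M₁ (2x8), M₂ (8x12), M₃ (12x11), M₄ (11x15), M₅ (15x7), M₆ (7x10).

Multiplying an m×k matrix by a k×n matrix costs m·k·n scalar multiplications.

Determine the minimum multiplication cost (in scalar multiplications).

Adjacent pairs: M₁M₂ = 2·8·12 = 192; M₂M₃ = 8·12·11 = 1056; M₃M₄ = 12·11·15 = 1980; M₄M₅ = 11·15·7 = 1155; M₅M₆ = 15·7·10 = 1050.
Length 3: M₁..M₃: k=1: 0+1056+2·8·11=1232; k=2: 192+0+2·12·11=456 → min 456 | M₂..M₄: k=2: 0+1980+8·12·15=3420; k=3: 1056+0+8·11·15=2376 → min 2376 | M₃..M₅: k=3: 0+1155+12·11·7=2079; k=4: 1980+0+12·15·7=3240 → min 2079 | M₄..M₆: k=4: 0+1050+11·15·10=2700; k=5: 1155+0+11·7·10=1925 → min 1925.
Length 4: M₁..M₄: k=1: 0+2376+2·8·15=2616; k=2: 192+1980+2·12·15=2532; k=3: 456+0+2·11·15=786 → min 786 | M₂..M₅: k=2: 0+2079+8·12·7=2751; k=3: 1056+1155+8·11·7=2827; k=4: 2376+0+8·15·7=3216 → min 2751 | M₃..M₆: k=3: 0+1925+12·11·10=3245; k=4: 1980+1050+12·15·10=4830; k=5: 2079+0+12·7·10=2919 → min 2919.
Length 5: M₁..M₅: k=1: 0+2751+2·8·7=2863; k=2: 192+2079+2·12·7=2439; k=3: 456+1155+2·11·7=1765; k=4: 786+0+2·15·7=996 → min 996 | M₂..M₆: k=2: 0+2919+8·12·10=3879; k=3: 1056+1925+8·11·10=3861; k=4: 2376+1050+8·15·10=4626; k=5: 2751+0+8·7·10=3311 → min 3311.
Length 6: M₁..M₆: k=1: 0+3311+2·8·10=3471; k=2: 192+2919+2·12·10=3351; k=3: 456+1925+2·11·10=2601; k=4: 786+1050+2·15·10=2136; k=5: 996+0+2·7·10=1136 → min 1136.
Optimal order: (((((M₁M₂)M₃)M₄)M₅)M₆) with cost 1136.

1136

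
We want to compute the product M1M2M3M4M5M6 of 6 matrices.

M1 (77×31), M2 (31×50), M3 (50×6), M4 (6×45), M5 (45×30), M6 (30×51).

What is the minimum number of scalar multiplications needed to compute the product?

64464

Adjacent pairs: M1M2 = 77·31·50 = 119350; M2M3 = 31·50·6 = 9300; M3M4 = 50·6·45 = 13500; M4M5 = 6·45·30 = 8100; M5M6 = 45·30·51 = 68850.
Length 3: M1..M3: k=1: 0+9300+77·31·6=23622; k=2: 119350+0+77·50·6=142450 → min 23622 | M2..M4: k=2: 0+13500+31·50·45=83250; k=3: 9300+0+31·6·45=17670 → min 17670 | M3..M5: k=3: 0+8100+50·6·30=17100; k=4: 13500+0+50·45·30=81000 → min 17100 | M4..M6: k=4: 0+68850+6·45·51=82620; k=5: 8100+0+6·30·51=17280 → min 17280.
Length 4: M1..M4: k=1: 0+17670+77·31·45=125085; k=2: 119350+13500+77·50·45=306100; k=3: 23622+0+77·6·45=44412 → min 44412 | M2..M5: k=2: 0+17100+31·50·30=63600; k=3: 9300+8100+31·6·30=22980; k=4: 17670+0+31·45·30=59520 → min 22980 | M3..M6: k=3: 0+17280+50·6·51=32580; k=4: 13500+68850+50·45·51=197100; k=5: 17100+0+50·30·51=93600 → min 32580.
Length 5: M1..M5: k=1: 0+22980+77·31·30=94590; k=2: 119350+17100+77·50·30=251950; k=3: 23622+8100+77·6·30=45582; k=4: 44412+0+77·45·30=148362 → min 45582 | M2..M6: k=2: 0+32580+31·50·51=111630; k=3: 9300+17280+31·6·51=36066; k=4: 17670+68850+31·45·51=157665; k=5: 22980+0+31·30·51=70410 → min 36066.
Length 6: M1..M6: k=1: 0+36066+77·31·51=157803; k=2: 119350+32580+77·50·51=348280; k=3: 23622+17280+77·6·51=64464; k=4: 44412+68850+77·45·51=289977; k=5: 45582+0+77·30·51=163392 → min 64464.
Optimal order: ((M1(M2M3))((M4M5)M6)) with cost 64464.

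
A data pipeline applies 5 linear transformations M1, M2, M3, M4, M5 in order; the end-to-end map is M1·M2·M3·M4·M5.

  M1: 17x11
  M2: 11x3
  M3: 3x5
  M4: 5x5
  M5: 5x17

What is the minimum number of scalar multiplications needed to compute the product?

1758

Adjacent pairs: M1M2 = 17·11·3 = 561; M2M3 = 11·3·5 = 165; M3M4 = 3·5·5 = 75; M4M5 = 5·5·17 = 425.
Length 3: M1..M3: k=1: 0+165+17·11·5=1100; k=2: 561+0+17·3·5=816 → min 816 | M2..M4: k=2: 0+75+11·3·5=240; k=3: 165+0+11·5·5=440 → min 240 | M3..M5: k=3: 0+425+3·5·17=680; k=4: 75+0+3·5·17=330 → min 330.
Length 4: M1..M4: k=1: 0+240+17·11·5=1175; k=2: 561+75+17·3·5=891; k=3: 816+0+17·5·5=1241 → min 891 | M2..M5: k=2: 0+330+11·3·17=891; k=3: 165+425+11·5·17=1525; k=4: 240+0+11·5·17=1175 → min 891.
Length 5: M1..M5: k=1: 0+891+17·11·17=4070; k=2: 561+330+17·3·17=1758; k=3: 816+425+17·5·17=2686; k=4: 891+0+17·5·17=2336 → min 1758.
Optimal order: ((M1·M2)·((M3·M4)·M5)) with cost 1758.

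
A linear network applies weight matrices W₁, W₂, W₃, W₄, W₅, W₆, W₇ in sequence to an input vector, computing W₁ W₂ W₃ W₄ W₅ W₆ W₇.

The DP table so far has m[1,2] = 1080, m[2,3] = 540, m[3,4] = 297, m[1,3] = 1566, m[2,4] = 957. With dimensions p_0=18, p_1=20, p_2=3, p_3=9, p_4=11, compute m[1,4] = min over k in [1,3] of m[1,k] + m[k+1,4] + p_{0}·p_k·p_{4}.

m[1,4] = min over k∈[1,3] of m[1,k]+m[k+1,4]+p_{0}·p_k·p_{4}.
k=1: 0 + 957 + 18·20·11 = 4917; k=2: 1080 + 297 + 18·3·11 = 1971; k=3: 1566 + 0 + 18·9·11 = 3348.
Minimum: 1971 at k=2.

1971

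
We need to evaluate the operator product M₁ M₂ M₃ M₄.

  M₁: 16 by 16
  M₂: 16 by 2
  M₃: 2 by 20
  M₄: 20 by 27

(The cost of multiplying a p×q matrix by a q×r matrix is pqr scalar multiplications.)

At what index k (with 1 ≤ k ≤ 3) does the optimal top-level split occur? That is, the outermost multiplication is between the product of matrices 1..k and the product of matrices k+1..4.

2

Adjacent pairs: M₁M₂ = 16·16·2 = 512; M₂M₃ = 16·2·20 = 640; M₃M₄ = 2·20·27 = 1080.
Length 3: M₁..M₃: k=1: 0+640+16·16·20=5760; k=2: 512+0+16·2·20=1152 → min 1152 | M₂..M₄: k=2: 0+1080+16·2·27=1944; k=3: 640+0+16·20·27=9280 → min 1944.
Top-level splits: k=1: (M₁..M₁)·(M₂..M₄) → 0+1944+16·16·27 = 8856; k=2: (M₁..M₂)·(M₃..M₄) → 512+1080+16·2·27 = 2456; k=3: (M₁..M₃)·(M₄..M₄) → 1152+0+16·20·27 = 9792.
Best split is after M₂, i.e. k = 2.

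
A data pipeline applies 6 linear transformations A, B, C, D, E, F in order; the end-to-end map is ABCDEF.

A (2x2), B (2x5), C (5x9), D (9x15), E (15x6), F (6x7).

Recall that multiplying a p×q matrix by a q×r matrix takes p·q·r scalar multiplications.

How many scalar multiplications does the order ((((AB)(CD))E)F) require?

(AB): 2×2 by 2×5 → 2×5, cost 2·2·5 = 20
(CD): 5×9 by 9×15 → 5×15, cost 5·9·15 = 675
((AB)(CD)): 2×5 by 5×15 → 2×15, cost 2·5·15 = 150; cumulative 845
(((AB)(CD))E): 2×15 by 15×6 → 2×6, cost 2·15·6 = 180; cumulative 1025
((((AB)(CD))E)F): 2×6 by 6×7 → 2×7, cost 2·6·7 = 84; cumulative 1109
Total: 1109 scalar multiplications.

1109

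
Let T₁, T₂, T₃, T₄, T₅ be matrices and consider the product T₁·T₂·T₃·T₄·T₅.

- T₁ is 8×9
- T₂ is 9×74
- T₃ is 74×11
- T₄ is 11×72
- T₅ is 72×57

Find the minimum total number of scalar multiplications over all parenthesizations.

Adjacent pairs: T₁T₂ = 8·9·74 = 5328; T₂T₃ = 9·74·11 = 7326; T₃T₄ = 74·11·72 = 58608; T₄T₅ = 11·72·57 = 45144.
Length 3: T₁..T₃: k=1: 0+7326+8·9·11=8118; k=2: 5328+0+8·74·11=11840 → min 8118 | T₂..T₄: k=2: 0+58608+9·74·72=106560; k=3: 7326+0+9·11·72=14454 → min 14454 | T₃..T₅: k=3: 0+45144+74·11·57=91542; k=4: 58608+0+74·72·57=362304 → min 91542.
Length 4: T₁..T₄: k=1: 0+14454+8·9·72=19638; k=2: 5328+58608+8·74·72=106560; k=3: 8118+0+8·11·72=14454 → min 14454 | T₂..T₅: k=2: 0+91542+9·74·57=129504; k=3: 7326+45144+9·11·57=58113; k=4: 14454+0+9·72·57=51390 → min 51390.
Length 5: T₁..T₅: k=1: 0+51390+8·9·57=55494; k=2: 5328+91542+8·74·57=130614; k=3: 8118+45144+8·11·57=58278; k=4: 14454+0+8·72·57=47286 → min 47286.
Optimal order: (((T₁·(T₂·T₃))·T₄)·T₅) with cost 47286.

47286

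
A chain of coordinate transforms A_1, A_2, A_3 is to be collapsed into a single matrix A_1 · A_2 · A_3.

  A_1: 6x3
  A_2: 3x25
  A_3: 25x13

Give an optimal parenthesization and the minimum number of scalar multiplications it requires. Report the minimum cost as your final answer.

(A_1 · (A_2 · A_3)): cost 1209.
((A_1 · A_2) · A_3): cost 2400.
Optimal: (A_1 · (A_2 · A_3)) with cost 1209.

1209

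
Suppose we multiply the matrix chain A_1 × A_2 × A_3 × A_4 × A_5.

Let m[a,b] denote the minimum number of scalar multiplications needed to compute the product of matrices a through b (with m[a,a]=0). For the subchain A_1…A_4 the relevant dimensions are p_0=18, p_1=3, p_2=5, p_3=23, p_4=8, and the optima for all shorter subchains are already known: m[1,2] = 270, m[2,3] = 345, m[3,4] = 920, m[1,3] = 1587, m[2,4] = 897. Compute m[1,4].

m[1,4] = min over k∈[1,3] of m[1,k]+m[k+1,4]+p_{0}·p_k·p_{4}.
k=1: 0 + 897 + 18·3·8 = 1329; k=2: 270 + 920 + 18·5·8 = 1910; k=3: 1587 + 0 + 18·23·8 = 4899.
Minimum: 1329 at k=1.

1329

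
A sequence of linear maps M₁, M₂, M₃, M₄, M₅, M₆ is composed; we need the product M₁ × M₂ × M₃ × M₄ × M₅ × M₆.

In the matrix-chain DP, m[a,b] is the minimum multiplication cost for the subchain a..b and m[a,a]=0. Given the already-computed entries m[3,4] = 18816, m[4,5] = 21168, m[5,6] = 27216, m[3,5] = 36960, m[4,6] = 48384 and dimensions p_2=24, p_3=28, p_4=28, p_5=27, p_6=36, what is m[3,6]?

m[3,6] = min over k∈[3,5] of m[3,k]+m[k+1,6]+p_{2}·p_k·p_{6}.
k=3: 0 + 48384 + 24·28·36 = 72576; k=4: 18816 + 27216 + 24·28·36 = 70224; k=5: 36960 + 0 + 24·27·36 = 60288.
Minimum: 60288 at k=5.

60288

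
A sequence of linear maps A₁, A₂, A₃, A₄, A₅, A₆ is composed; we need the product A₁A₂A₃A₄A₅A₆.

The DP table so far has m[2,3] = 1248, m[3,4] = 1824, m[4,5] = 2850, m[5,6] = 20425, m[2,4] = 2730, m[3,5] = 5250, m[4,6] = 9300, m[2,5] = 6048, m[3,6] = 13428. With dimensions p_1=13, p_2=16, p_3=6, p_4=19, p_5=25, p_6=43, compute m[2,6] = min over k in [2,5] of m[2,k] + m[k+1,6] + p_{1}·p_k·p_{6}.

13902

m[2,6] = min over k∈[2,5] of m[2,k]+m[k+1,6]+p_{1}·p_k·p_{6}.
k=2: 0 + 13428 + 13·16·43 = 22372; k=3: 1248 + 9300 + 13·6·43 = 13902; k=4: 2730 + 20425 + 13·19·43 = 33776; k=5: 6048 + 0 + 13·25·43 = 20023.
Minimum: 13902 at k=3.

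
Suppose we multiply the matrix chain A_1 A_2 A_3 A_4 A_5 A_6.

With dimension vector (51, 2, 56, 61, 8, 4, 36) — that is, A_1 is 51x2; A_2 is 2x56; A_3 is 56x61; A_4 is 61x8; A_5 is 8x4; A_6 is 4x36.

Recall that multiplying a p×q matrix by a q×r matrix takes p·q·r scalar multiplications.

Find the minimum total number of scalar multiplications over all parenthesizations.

11832

Adjacent pairs: A_1A_2 = 51·2·56 = 5712; A_2A_3 = 2·56·61 = 6832; A_3A_4 = 56·61·8 = 27328; A_4A_5 = 61·8·4 = 1952; A_5A_6 = 8·4·36 = 1152.
Length 3: A_1..A_3: k=1: 0+6832+51·2·61=13054; k=2: 5712+0+51·56·61=179928 → min 13054 | A_2..A_4: k=2: 0+27328+2·56·8=28224; k=3: 6832+0+2·61·8=7808 → min 7808 | A_3..A_5: k=3: 0+1952+56·61·4=15616; k=4: 27328+0+56·8·4=29120 → min 15616 | A_4..A_6: k=4: 0+1152+61·8·36=18720; k=5: 1952+0+61·4·36=10736 → min 10736.
Length 4: A_1..A_4: k=1: 0+7808+51·2·8=8624; k=2: 5712+27328+51·56·8=55888; k=3: 13054+0+51·61·8=37942 → min 8624 | A_2..A_5: k=2: 0+15616+2·56·4=16064; k=3: 6832+1952+2·61·4=9272; k=4: 7808+0+2·8·4=7872 → min 7872 | A_3..A_6: k=3: 0+10736+56·61·36=133712; k=4: 27328+1152+56·8·36=44608; k=5: 15616+0+56·4·36=23680 → min 23680.
Length 5: A_1..A_5: k=1: 0+7872+51·2·4=8280; k=2: 5712+15616+51·56·4=32752; k=3: 13054+1952+51·61·4=27450; k=4: 8624+0+51·8·4=10256 → min 8280 | A_2..A_6: k=2: 0+23680+2·56·36=27712; k=3: 6832+10736+2·61·36=21960; k=4: 7808+1152+2·8·36=9536; k=5: 7872+0+2·4·36=8160 → min 8160.
Length 6: A_1..A_6: k=1: 0+8160+51·2·36=11832; k=2: 5712+23680+51·56·36=132208; k=3: 13054+10736+51·61·36=135786; k=4: 8624+1152+51·8·36=24464; k=5: 8280+0+51·4·36=15624 → min 11832.
Optimal order: (A_1 ((((A_2 A_3) A_4) A_5) A_6)) with cost 11832.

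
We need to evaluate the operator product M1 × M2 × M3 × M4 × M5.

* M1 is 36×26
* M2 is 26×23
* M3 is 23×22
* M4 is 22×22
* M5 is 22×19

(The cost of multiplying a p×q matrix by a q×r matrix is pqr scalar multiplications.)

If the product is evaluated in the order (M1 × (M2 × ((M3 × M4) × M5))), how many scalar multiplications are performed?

(M3 × M4): 23×22 by 22×22 → 23×22, cost 23·22·22 = 11132
((M3 × M4) × M5): 23×22 by 22×19 → 23×19, cost 23·22·19 = 9614; cumulative 20746
(M2 × ((M3 × M4) × M5)): 26×23 by 23×19 → 26×19, cost 26·23·19 = 11362; cumulative 32108
(M1 × (M2 × ((M3 × M4) × M5))): 36×26 by 26×19 → 36×19, cost 36·26·19 = 17784; cumulative 49892
Total: 49892 scalar multiplications.

49892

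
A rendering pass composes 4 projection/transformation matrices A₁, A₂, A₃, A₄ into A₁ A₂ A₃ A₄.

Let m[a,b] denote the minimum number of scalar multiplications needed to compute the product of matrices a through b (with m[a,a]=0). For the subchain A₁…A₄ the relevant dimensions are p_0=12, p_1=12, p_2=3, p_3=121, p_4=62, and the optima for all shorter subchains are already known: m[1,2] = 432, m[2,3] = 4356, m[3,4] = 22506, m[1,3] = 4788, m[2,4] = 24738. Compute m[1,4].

25170

m[1,4] = min over k∈[1,3] of m[1,k]+m[k+1,4]+p_{0}·p_k·p_{4}.
k=1: 0 + 24738 + 12·12·62 = 33666; k=2: 432 + 22506 + 12·3·62 = 25170; k=3: 4788 + 0 + 12·121·62 = 94812.
Minimum: 25170 at k=2.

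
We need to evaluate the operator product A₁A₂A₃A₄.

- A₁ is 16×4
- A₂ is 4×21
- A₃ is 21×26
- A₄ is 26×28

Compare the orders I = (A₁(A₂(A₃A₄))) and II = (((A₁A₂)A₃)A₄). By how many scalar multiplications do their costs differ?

2296

Order I = (A₁(A₂(A₃A₄))): (A₃A₄): 21×26 by 26×28 → 21×28, cost 21·26·28 = 15288; (A₂(A₃A₄)): 4×21 by 21×28 → 4×28, cost 4·21·28 = 2352; cumulative 17640; (A₁(A₂(A₃A₄))): 16×4 by 4×28 → 16×28, cost 16·4·28 = 1792; cumulative 19432. Total 19432.
Order II = (((A₁A₂)A₃)A₄): (A₁A₂): 16×4 by 4×21 → 16×21, cost 16·4·21 = 1344; ((A₁A₂)A₃): 16×21 by 21×26 → 16×26, cost 16·21·26 = 8736; cumulative 10080; (((A₁A₂)A₃)A₄): 16×26 by 26×28 → 16×28, cost 16·26·28 = 11648; cumulative 21728. Total 21728.
Difference: |19432 − 21728| = 2296.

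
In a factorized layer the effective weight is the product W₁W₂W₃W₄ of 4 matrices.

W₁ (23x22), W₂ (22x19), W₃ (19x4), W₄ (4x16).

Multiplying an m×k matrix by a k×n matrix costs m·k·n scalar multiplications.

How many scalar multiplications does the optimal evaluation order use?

5168

Adjacent pairs: W₁W₂ = 23·22·19 = 9614; W₂W₃ = 22·19·4 = 1672; W₃W₄ = 19·4·16 = 1216.
Length 3: W₁..W₃: k=1: 0+1672+23·22·4=3696; k=2: 9614+0+23·19·4=11362 → min 3696 | W₂..W₄: k=2: 0+1216+22·19·16=7904; k=3: 1672+0+22·4·16=3080 → min 3080.
Length 4: W₁..W₄: k=1: 0+3080+23·22·16=11176; k=2: 9614+1216+23·19·16=17822; k=3: 3696+0+23·4·16=5168 → min 5168.
Optimal order: ((W₁(W₂W₃))W₄) with cost 5168.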